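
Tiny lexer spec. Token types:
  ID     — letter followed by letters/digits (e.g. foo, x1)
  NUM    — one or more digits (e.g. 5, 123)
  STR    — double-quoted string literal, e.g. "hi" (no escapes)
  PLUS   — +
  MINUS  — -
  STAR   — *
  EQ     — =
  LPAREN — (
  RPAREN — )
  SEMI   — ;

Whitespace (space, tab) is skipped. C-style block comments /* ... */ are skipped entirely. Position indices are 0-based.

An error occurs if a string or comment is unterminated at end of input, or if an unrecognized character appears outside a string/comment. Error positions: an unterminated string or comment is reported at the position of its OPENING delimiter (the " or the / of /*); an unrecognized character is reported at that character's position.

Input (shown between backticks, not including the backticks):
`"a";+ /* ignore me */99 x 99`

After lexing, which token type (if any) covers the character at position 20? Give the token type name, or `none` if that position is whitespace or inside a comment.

Answer: none

Derivation:
pos=0: enter STRING mode
pos=0: emit STR "a" (now at pos=3)
pos=3: emit SEMI ';'
pos=4: emit PLUS '+'
pos=6: enter COMMENT mode (saw '/*')
exit COMMENT mode (now at pos=21)
pos=21: emit NUM '99' (now at pos=23)
pos=24: emit ID 'x' (now at pos=25)
pos=26: emit NUM '99' (now at pos=28)
DONE. 6 tokens: [STR, SEMI, PLUS, NUM, ID, NUM]
Position 20: char is '/' -> none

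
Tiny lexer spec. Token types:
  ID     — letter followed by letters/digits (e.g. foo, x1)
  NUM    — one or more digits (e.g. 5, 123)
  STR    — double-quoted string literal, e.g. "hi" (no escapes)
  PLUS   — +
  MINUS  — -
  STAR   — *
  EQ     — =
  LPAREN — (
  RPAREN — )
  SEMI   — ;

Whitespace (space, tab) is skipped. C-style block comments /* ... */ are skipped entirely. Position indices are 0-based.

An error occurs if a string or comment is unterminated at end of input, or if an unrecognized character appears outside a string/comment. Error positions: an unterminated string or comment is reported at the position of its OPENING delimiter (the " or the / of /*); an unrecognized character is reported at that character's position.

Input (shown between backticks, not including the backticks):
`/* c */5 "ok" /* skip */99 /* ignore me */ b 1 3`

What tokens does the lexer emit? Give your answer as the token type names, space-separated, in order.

Answer: NUM STR NUM ID NUM NUM

Derivation:
pos=0: enter COMMENT mode (saw '/*')
exit COMMENT mode (now at pos=7)
pos=7: emit NUM '5' (now at pos=8)
pos=9: enter STRING mode
pos=9: emit STR "ok" (now at pos=13)
pos=14: enter COMMENT mode (saw '/*')
exit COMMENT mode (now at pos=24)
pos=24: emit NUM '99' (now at pos=26)
pos=27: enter COMMENT mode (saw '/*')
exit COMMENT mode (now at pos=42)
pos=43: emit ID 'b' (now at pos=44)
pos=45: emit NUM '1' (now at pos=46)
pos=47: emit NUM '3' (now at pos=48)
DONE. 6 tokens: [NUM, STR, NUM, ID, NUM, NUM]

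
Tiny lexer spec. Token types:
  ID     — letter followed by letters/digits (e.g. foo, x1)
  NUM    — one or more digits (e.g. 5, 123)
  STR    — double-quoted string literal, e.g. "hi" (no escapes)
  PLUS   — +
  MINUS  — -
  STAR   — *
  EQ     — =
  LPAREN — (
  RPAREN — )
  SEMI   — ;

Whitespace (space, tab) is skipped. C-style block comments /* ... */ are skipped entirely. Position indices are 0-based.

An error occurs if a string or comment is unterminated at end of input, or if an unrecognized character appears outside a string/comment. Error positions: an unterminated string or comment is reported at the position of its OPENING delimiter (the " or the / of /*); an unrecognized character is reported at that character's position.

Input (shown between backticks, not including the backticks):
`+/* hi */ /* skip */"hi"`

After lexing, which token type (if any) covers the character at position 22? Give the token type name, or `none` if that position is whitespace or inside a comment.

pos=0: emit PLUS '+'
pos=1: enter COMMENT mode (saw '/*')
exit COMMENT mode (now at pos=9)
pos=10: enter COMMENT mode (saw '/*')
exit COMMENT mode (now at pos=20)
pos=20: enter STRING mode
pos=20: emit STR "hi" (now at pos=24)
DONE. 2 tokens: [PLUS, STR]
Position 22: char is 'i' -> STR

Answer: STR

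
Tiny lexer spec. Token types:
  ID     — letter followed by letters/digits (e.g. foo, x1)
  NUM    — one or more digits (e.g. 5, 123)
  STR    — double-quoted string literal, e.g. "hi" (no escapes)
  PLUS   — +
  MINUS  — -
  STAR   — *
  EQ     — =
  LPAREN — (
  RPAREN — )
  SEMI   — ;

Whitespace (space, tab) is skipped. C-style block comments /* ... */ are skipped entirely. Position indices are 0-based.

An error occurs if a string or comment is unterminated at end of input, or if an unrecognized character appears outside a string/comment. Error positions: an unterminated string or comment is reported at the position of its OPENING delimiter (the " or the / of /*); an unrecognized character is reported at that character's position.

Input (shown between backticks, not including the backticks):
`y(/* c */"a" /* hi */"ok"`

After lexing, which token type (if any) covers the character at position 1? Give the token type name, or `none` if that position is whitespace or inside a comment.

pos=0: emit ID 'y' (now at pos=1)
pos=1: emit LPAREN '('
pos=2: enter COMMENT mode (saw '/*')
exit COMMENT mode (now at pos=9)
pos=9: enter STRING mode
pos=9: emit STR "a" (now at pos=12)
pos=13: enter COMMENT mode (saw '/*')
exit COMMENT mode (now at pos=21)
pos=21: enter STRING mode
pos=21: emit STR "ok" (now at pos=25)
DONE. 4 tokens: [ID, LPAREN, STR, STR]
Position 1: char is '(' -> LPAREN

Answer: LPAREN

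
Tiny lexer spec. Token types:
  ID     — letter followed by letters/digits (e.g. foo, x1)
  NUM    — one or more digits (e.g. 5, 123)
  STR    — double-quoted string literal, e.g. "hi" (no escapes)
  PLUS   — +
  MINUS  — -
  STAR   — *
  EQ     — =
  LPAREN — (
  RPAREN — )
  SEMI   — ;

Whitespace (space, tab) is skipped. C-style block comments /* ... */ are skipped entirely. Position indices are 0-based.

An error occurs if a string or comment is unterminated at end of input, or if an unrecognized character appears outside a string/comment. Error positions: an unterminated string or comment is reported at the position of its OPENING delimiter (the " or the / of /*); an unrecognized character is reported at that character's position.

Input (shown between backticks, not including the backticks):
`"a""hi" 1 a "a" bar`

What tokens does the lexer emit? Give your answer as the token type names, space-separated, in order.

Answer: STR STR NUM ID STR ID

Derivation:
pos=0: enter STRING mode
pos=0: emit STR "a" (now at pos=3)
pos=3: enter STRING mode
pos=3: emit STR "hi" (now at pos=7)
pos=8: emit NUM '1' (now at pos=9)
pos=10: emit ID 'a' (now at pos=11)
pos=12: enter STRING mode
pos=12: emit STR "a" (now at pos=15)
pos=16: emit ID 'bar' (now at pos=19)
DONE. 6 tokens: [STR, STR, NUM, ID, STR, ID]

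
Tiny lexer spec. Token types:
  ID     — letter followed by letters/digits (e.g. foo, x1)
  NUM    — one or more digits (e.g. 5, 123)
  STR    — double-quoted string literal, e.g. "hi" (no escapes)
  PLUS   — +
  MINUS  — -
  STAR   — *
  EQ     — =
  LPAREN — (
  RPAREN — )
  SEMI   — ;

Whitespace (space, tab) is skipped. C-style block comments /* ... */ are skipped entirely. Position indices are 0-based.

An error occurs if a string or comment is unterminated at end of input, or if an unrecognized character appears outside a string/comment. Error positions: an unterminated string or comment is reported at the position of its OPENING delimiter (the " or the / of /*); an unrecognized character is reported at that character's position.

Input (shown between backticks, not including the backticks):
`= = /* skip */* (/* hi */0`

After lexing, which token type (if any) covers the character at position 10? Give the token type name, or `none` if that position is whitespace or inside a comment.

Answer: none

Derivation:
pos=0: emit EQ '='
pos=2: emit EQ '='
pos=4: enter COMMENT mode (saw '/*')
exit COMMENT mode (now at pos=14)
pos=14: emit STAR '*'
pos=16: emit LPAREN '('
pos=17: enter COMMENT mode (saw '/*')
exit COMMENT mode (now at pos=25)
pos=25: emit NUM '0' (now at pos=26)
DONE. 5 tokens: [EQ, EQ, STAR, LPAREN, NUM]
Position 10: char is 'p' -> none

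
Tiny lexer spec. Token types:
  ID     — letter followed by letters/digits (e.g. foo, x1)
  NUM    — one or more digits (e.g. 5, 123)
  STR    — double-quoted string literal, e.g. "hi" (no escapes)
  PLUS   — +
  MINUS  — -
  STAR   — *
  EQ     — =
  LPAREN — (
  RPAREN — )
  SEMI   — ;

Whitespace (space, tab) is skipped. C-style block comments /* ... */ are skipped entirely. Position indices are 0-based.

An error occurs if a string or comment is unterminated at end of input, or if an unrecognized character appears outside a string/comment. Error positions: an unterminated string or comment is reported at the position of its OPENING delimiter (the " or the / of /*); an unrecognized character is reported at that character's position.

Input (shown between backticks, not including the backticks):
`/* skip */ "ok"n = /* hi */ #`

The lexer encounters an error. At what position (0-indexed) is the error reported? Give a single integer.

Answer: 28

Derivation:
pos=0: enter COMMENT mode (saw '/*')
exit COMMENT mode (now at pos=10)
pos=11: enter STRING mode
pos=11: emit STR "ok" (now at pos=15)
pos=15: emit ID 'n' (now at pos=16)
pos=17: emit EQ '='
pos=19: enter COMMENT mode (saw '/*')
exit COMMENT mode (now at pos=27)
pos=28: ERROR — unrecognized char '#'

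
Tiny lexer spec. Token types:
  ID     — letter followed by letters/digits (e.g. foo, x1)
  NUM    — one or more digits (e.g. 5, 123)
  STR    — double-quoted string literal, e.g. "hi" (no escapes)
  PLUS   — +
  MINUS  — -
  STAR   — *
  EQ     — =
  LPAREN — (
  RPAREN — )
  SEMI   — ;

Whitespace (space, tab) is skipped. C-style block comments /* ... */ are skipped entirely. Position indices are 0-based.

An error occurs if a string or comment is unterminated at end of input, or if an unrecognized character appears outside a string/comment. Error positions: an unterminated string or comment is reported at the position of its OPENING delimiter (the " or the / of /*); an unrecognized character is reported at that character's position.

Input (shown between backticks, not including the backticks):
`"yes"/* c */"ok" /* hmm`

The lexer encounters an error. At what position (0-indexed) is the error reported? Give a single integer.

Answer: 17

Derivation:
pos=0: enter STRING mode
pos=0: emit STR "yes" (now at pos=5)
pos=5: enter COMMENT mode (saw '/*')
exit COMMENT mode (now at pos=12)
pos=12: enter STRING mode
pos=12: emit STR "ok" (now at pos=16)
pos=17: enter COMMENT mode (saw '/*')
pos=17: ERROR — unterminated comment (reached EOF)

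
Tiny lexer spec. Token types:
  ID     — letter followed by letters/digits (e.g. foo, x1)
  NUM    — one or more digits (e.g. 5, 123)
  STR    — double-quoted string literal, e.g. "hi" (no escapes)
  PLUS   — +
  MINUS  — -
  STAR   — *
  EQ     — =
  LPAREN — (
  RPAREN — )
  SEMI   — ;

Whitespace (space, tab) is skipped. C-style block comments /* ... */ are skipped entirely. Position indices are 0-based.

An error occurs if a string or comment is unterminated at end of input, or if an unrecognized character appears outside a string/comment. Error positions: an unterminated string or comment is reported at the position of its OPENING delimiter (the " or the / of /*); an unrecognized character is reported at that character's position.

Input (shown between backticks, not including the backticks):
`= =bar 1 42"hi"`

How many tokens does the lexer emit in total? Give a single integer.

Answer: 6

Derivation:
pos=0: emit EQ '='
pos=2: emit EQ '='
pos=3: emit ID 'bar' (now at pos=6)
pos=7: emit NUM '1' (now at pos=8)
pos=9: emit NUM '42' (now at pos=11)
pos=11: enter STRING mode
pos=11: emit STR "hi" (now at pos=15)
DONE. 6 tokens: [EQ, EQ, ID, NUM, NUM, STR]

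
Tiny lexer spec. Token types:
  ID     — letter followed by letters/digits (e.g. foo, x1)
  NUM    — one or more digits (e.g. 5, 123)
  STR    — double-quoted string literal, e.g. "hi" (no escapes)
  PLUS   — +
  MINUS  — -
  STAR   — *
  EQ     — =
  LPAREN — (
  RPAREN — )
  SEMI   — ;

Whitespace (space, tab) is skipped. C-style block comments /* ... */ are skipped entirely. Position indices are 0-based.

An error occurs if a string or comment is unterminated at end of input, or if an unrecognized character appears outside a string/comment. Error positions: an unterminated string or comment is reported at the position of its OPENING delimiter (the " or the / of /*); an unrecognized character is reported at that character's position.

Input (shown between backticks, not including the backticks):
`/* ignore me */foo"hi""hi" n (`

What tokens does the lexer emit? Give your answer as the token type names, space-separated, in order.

pos=0: enter COMMENT mode (saw '/*')
exit COMMENT mode (now at pos=15)
pos=15: emit ID 'foo' (now at pos=18)
pos=18: enter STRING mode
pos=18: emit STR "hi" (now at pos=22)
pos=22: enter STRING mode
pos=22: emit STR "hi" (now at pos=26)
pos=27: emit ID 'n' (now at pos=28)
pos=29: emit LPAREN '('
DONE. 5 tokens: [ID, STR, STR, ID, LPAREN]

Answer: ID STR STR ID LPAREN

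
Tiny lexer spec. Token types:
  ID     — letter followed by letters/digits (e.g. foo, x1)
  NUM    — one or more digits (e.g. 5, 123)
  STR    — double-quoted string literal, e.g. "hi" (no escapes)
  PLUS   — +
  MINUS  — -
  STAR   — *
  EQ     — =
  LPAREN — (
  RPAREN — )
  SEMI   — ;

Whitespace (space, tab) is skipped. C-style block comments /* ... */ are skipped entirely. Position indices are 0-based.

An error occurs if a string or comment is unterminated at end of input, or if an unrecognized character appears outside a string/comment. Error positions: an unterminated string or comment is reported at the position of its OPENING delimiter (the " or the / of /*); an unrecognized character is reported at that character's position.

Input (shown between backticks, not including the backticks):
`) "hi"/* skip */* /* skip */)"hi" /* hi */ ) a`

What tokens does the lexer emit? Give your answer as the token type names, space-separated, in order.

pos=0: emit RPAREN ')'
pos=2: enter STRING mode
pos=2: emit STR "hi" (now at pos=6)
pos=6: enter COMMENT mode (saw '/*')
exit COMMENT mode (now at pos=16)
pos=16: emit STAR '*'
pos=18: enter COMMENT mode (saw '/*')
exit COMMENT mode (now at pos=28)
pos=28: emit RPAREN ')'
pos=29: enter STRING mode
pos=29: emit STR "hi" (now at pos=33)
pos=34: enter COMMENT mode (saw '/*')
exit COMMENT mode (now at pos=42)
pos=43: emit RPAREN ')'
pos=45: emit ID 'a' (now at pos=46)
DONE. 7 tokens: [RPAREN, STR, STAR, RPAREN, STR, RPAREN, ID]

Answer: RPAREN STR STAR RPAREN STR RPAREN ID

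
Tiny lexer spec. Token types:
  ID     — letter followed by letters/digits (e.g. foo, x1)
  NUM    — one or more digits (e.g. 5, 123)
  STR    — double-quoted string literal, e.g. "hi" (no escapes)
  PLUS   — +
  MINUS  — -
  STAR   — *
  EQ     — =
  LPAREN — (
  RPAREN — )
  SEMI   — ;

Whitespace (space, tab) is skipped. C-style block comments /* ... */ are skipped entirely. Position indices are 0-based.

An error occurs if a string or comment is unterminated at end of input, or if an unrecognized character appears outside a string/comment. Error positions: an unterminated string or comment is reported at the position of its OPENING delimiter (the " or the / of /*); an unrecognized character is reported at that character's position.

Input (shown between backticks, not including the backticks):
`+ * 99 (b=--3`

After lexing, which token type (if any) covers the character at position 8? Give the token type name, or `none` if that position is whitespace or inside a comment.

Answer: ID

Derivation:
pos=0: emit PLUS '+'
pos=2: emit STAR '*'
pos=4: emit NUM '99' (now at pos=6)
pos=7: emit LPAREN '('
pos=8: emit ID 'b' (now at pos=9)
pos=9: emit EQ '='
pos=10: emit MINUS '-'
pos=11: emit MINUS '-'
pos=12: emit NUM '3' (now at pos=13)
DONE. 9 tokens: [PLUS, STAR, NUM, LPAREN, ID, EQ, MINUS, MINUS, NUM]
Position 8: char is 'b' -> ID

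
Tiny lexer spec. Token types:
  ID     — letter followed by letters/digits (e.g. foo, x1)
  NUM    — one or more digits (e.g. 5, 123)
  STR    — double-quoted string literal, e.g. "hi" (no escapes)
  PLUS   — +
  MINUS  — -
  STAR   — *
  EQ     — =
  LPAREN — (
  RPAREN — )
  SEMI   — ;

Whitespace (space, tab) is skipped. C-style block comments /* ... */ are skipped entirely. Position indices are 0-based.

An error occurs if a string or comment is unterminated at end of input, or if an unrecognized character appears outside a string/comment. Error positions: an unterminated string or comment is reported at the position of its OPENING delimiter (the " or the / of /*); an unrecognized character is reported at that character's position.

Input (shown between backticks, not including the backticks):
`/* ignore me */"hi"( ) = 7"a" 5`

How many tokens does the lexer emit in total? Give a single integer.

Answer: 7

Derivation:
pos=0: enter COMMENT mode (saw '/*')
exit COMMENT mode (now at pos=15)
pos=15: enter STRING mode
pos=15: emit STR "hi" (now at pos=19)
pos=19: emit LPAREN '('
pos=21: emit RPAREN ')'
pos=23: emit EQ '='
pos=25: emit NUM '7' (now at pos=26)
pos=26: enter STRING mode
pos=26: emit STR "a" (now at pos=29)
pos=30: emit NUM '5' (now at pos=31)
DONE. 7 tokens: [STR, LPAREN, RPAREN, EQ, NUM, STR, NUM]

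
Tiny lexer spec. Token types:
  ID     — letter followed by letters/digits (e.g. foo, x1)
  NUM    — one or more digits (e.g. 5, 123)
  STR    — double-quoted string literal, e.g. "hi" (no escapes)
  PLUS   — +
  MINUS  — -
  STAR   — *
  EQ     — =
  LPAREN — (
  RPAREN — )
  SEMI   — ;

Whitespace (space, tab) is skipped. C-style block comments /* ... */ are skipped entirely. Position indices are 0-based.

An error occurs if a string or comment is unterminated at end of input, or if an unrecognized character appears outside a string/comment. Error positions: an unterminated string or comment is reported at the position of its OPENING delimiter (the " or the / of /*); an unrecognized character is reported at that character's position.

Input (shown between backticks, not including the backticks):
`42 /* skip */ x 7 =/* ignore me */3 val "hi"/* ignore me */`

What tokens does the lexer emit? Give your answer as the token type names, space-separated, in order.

Answer: NUM ID NUM EQ NUM ID STR

Derivation:
pos=0: emit NUM '42' (now at pos=2)
pos=3: enter COMMENT mode (saw '/*')
exit COMMENT mode (now at pos=13)
pos=14: emit ID 'x' (now at pos=15)
pos=16: emit NUM '7' (now at pos=17)
pos=18: emit EQ '='
pos=19: enter COMMENT mode (saw '/*')
exit COMMENT mode (now at pos=34)
pos=34: emit NUM '3' (now at pos=35)
pos=36: emit ID 'val' (now at pos=39)
pos=40: enter STRING mode
pos=40: emit STR "hi" (now at pos=44)
pos=44: enter COMMENT mode (saw '/*')
exit COMMENT mode (now at pos=59)
DONE. 7 tokens: [NUM, ID, NUM, EQ, NUM, ID, STR]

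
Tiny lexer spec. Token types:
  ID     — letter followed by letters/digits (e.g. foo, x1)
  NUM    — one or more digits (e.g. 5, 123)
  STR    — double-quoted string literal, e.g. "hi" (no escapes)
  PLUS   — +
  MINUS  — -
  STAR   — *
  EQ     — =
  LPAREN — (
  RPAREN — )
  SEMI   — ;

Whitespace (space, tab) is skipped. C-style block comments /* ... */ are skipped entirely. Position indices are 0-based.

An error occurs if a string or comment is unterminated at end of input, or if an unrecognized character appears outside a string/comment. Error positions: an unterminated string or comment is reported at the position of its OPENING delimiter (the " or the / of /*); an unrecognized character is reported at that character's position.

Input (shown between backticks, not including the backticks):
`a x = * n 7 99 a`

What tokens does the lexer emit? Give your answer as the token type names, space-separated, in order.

pos=0: emit ID 'a' (now at pos=1)
pos=2: emit ID 'x' (now at pos=3)
pos=4: emit EQ '='
pos=6: emit STAR '*'
pos=8: emit ID 'n' (now at pos=9)
pos=10: emit NUM '7' (now at pos=11)
pos=12: emit NUM '99' (now at pos=14)
pos=15: emit ID 'a' (now at pos=16)
DONE. 8 tokens: [ID, ID, EQ, STAR, ID, NUM, NUM, ID]

Answer: ID ID EQ STAR ID NUM NUM ID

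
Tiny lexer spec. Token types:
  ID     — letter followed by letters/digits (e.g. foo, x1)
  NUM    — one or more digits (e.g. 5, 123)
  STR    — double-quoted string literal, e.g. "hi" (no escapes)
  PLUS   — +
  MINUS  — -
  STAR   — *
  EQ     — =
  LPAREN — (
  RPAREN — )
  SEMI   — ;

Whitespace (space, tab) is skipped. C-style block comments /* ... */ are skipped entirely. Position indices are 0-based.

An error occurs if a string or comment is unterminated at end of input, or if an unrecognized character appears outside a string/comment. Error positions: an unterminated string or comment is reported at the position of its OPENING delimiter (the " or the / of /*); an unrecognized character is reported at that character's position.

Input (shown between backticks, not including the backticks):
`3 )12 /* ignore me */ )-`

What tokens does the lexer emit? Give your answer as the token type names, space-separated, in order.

Answer: NUM RPAREN NUM RPAREN MINUS

Derivation:
pos=0: emit NUM '3' (now at pos=1)
pos=2: emit RPAREN ')'
pos=3: emit NUM '12' (now at pos=5)
pos=6: enter COMMENT mode (saw '/*')
exit COMMENT mode (now at pos=21)
pos=22: emit RPAREN ')'
pos=23: emit MINUS '-'
DONE. 5 tokens: [NUM, RPAREN, NUM, RPAREN, MINUS]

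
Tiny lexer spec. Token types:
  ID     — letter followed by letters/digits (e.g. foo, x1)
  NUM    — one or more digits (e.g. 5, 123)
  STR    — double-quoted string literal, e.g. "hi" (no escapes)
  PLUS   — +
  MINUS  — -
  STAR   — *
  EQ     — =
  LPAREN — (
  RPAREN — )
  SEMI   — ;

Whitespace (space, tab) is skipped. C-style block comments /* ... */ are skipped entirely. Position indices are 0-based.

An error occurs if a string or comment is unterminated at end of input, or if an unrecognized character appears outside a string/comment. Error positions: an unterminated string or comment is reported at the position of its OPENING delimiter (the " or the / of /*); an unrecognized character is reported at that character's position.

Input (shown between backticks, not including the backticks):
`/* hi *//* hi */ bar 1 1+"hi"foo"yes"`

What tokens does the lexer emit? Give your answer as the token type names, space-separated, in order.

pos=0: enter COMMENT mode (saw '/*')
exit COMMENT mode (now at pos=8)
pos=8: enter COMMENT mode (saw '/*')
exit COMMENT mode (now at pos=16)
pos=17: emit ID 'bar' (now at pos=20)
pos=21: emit NUM '1' (now at pos=22)
pos=23: emit NUM '1' (now at pos=24)
pos=24: emit PLUS '+'
pos=25: enter STRING mode
pos=25: emit STR "hi" (now at pos=29)
pos=29: emit ID 'foo' (now at pos=32)
pos=32: enter STRING mode
pos=32: emit STR "yes" (now at pos=37)
DONE. 7 tokens: [ID, NUM, NUM, PLUS, STR, ID, STR]

Answer: ID NUM NUM PLUS STR ID STR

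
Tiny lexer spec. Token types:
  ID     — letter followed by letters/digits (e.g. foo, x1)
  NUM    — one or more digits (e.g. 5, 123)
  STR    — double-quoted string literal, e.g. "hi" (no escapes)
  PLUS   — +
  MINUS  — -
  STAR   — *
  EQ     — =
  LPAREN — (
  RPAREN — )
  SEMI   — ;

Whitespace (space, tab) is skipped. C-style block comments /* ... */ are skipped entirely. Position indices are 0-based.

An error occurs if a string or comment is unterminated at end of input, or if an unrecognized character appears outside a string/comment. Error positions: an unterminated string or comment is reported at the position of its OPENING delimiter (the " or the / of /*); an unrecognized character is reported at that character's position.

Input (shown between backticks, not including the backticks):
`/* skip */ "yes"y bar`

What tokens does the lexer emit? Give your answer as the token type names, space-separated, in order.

pos=0: enter COMMENT mode (saw '/*')
exit COMMENT mode (now at pos=10)
pos=11: enter STRING mode
pos=11: emit STR "yes" (now at pos=16)
pos=16: emit ID 'y' (now at pos=17)
pos=18: emit ID 'bar' (now at pos=21)
DONE. 3 tokens: [STR, ID, ID]

Answer: STR ID ID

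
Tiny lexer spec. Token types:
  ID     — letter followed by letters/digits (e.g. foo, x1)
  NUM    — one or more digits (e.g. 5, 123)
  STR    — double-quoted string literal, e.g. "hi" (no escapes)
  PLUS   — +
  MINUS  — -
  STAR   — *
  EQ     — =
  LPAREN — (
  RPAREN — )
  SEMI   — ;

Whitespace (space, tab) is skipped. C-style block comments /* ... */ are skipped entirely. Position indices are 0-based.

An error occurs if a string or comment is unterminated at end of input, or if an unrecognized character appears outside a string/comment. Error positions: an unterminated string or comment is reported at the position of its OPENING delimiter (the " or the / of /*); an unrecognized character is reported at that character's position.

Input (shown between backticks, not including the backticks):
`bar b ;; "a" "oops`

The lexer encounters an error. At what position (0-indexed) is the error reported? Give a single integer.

Answer: 13

Derivation:
pos=0: emit ID 'bar' (now at pos=3)
pos=4: emit ID 'b' (now at pos=5)
pos=6: emit SEMI ';'
pos=7: emit SEMI ';'
pos=9: enter STRING mode
pos=9: emit STR "a" (now at pos=12)
pos=13: enter STRING mode
pos=13: ERROR — unterminated string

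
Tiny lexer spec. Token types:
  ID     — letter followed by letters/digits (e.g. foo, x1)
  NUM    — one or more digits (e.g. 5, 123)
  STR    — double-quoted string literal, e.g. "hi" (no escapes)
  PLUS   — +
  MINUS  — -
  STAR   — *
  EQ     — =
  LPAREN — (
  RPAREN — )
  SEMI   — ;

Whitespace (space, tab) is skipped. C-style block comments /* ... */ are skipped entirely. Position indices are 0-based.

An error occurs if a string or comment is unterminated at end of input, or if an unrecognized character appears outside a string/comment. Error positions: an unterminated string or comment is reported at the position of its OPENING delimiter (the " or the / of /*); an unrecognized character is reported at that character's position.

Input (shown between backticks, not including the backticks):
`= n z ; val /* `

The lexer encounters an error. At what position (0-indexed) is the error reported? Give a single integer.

pos=0: emit EQ '='
pos=2: emit ID 'n' (now at pos=3)
pos=4: emit ID 'z' (now at pos=5)
pos=6: emit SEMI ';'
pos=8: emit ID 'val' (now at pos=11)
pos=12: enter COMMENT mode (saw '/*')
pos=12: ERROR — unterminated comment (reached EOF)

Answer: 12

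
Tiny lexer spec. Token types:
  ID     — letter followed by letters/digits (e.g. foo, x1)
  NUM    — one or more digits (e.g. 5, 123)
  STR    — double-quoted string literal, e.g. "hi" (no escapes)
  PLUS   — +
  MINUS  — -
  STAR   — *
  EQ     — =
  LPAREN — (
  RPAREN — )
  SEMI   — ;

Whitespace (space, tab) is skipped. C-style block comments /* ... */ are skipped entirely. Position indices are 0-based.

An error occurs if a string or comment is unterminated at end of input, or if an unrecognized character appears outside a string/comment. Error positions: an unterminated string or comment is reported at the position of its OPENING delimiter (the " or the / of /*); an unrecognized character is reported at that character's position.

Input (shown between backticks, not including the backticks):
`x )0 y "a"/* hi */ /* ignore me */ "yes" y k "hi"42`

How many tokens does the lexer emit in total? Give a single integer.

pos=0: emit ID 'x' (now at pos=1)
pos=2: emit RPAREN ')'
pos=3: emit NUM '0' (now at pos=4)
pos=5: emit ID 'y' (now at pos=6)
pos=7: enter STRING mode
pos=7: emit STR "a" (now at pos=10)
pos=10: enter COMMENT mode (saw '/*')
exit COMMENT mode (now at pos=18)
pos=19: enter COMMENT mode (saw '/*')
exit COMMENT mode (now at pos=34)
pos=35: enter STRING mode
pos=35: emit STR "yes" (now at pos=40)
pos=41: emit ID 'y' (now at pos=42)
pos=43: emit ID 'k' (now at pos=44)
pos=45: enter STRING mode
pos=45: emit STR "hi" (now at pos=49)
pos=49: emit NUM '42' (now at pos=51)
DONE. 10 tokens: [ID, RPAREN, NUM, ID, STR, STR, ID, ID, STR, NUM]

Answer: 10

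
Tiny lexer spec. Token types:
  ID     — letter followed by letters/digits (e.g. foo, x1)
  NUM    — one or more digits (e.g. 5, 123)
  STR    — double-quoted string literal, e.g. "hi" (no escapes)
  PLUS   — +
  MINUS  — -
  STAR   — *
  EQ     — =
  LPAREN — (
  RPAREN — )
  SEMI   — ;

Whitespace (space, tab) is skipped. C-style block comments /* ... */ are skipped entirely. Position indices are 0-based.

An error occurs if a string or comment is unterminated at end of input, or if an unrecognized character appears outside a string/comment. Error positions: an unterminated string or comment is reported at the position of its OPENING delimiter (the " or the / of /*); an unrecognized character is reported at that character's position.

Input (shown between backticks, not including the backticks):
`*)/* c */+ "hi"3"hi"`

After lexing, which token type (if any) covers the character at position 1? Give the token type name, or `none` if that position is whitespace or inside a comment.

Answer: RPAREN

Derivation:
pos=0: emit STAR '*'
pos=1: emit RPAREN ')'
pos=2: enter COMMENT mode (saw '/*')
exit COMMENT mode (now at pos=9)
pos=9: emit PLUS '+'
pos=11: enter STRING mode
pos=11: emit STR "hi" (now at pos=15)
pos=15: emit NUM '3' (now at pos=16)
pos=16: enter STRING mode
pos=16: emit STR "hi" (now at pos=20)
DONE. 6 tokens: [STAR, RPAREN, PLUS, STR, NUM, STR]
Position 1: char is ')' -> RPAREN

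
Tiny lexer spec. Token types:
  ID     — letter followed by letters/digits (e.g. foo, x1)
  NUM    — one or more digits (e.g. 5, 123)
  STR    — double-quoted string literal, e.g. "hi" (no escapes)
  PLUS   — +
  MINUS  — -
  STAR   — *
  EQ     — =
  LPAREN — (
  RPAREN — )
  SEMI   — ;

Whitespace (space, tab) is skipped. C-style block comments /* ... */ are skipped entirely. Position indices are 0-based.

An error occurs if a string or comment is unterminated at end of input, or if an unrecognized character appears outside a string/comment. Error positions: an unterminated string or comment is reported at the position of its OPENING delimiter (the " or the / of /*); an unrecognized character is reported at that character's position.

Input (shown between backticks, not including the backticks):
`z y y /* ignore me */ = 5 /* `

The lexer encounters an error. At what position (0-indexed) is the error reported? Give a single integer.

Answer: 26

Derivation:
pos=0: emit ID 'z' (now at pos=1)
pos=2: emit ID 'y' (now at pos=3)
pos=4: emit ID 'y' (now at pos=5)
pos=6: enter COMMENT mode (saw '/*')
exit COMMENT mode (now at pos=21)
pos=22: emit EQ '='
pos=24: emit NUM '5' (now at pos=25)
pos=26: enter COMMENT mode (saw '/*')
pos=26: ERROR — unterminated comment (reached EOF)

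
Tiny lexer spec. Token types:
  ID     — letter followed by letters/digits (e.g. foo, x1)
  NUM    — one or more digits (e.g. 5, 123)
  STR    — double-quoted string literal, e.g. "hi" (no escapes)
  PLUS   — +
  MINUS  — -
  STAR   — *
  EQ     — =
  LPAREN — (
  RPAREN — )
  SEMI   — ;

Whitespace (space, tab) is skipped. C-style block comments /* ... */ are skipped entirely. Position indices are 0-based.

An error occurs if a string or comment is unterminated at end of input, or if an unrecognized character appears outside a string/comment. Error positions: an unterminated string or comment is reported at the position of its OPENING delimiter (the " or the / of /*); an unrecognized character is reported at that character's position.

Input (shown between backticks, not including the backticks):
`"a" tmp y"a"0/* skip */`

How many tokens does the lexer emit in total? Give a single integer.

pos=0: enter STRING mode
pos=0: emit STR "a" (now at pos=3)
pos=4: emit ID 'tmp' (now at pos=7)
pos=8: emit ID 'y' (now at pos=9)
pos=9: enter STRING mode
pos=9: emit STR "a" (now at pos=12)
pos=12: emit NUM '0' (now at pos=13)
pos=13: enter COMMENT mode (saw '/*')
exit COMMENT mode (now at pos=23)
DONE. 5 tokens: [STR, ID, ID, STR, NUM]

Answer: 5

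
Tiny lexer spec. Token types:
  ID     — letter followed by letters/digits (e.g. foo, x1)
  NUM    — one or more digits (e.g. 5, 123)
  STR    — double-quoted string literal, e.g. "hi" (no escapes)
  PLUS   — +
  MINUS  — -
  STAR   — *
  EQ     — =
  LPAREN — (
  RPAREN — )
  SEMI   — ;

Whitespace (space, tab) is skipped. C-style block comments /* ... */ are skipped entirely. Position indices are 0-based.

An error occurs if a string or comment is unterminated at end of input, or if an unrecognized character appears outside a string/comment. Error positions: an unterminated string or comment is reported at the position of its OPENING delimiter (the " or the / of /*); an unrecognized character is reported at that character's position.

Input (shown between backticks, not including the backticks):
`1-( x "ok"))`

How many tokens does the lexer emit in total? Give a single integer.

Answer: 7

Derivation:
pos=0: emit NUM '1' (now at pos=1)
pos=1: emit MINUS '-'
pos=2: emit LPAREN '('
pos=4: emit ID 'x' (now at pos=5)
pos=6: enter STRING mode
pos=6: emit STR "ok" (now at pos=10)
pos=10: emit RPAREN ')'
pos=11: emit RPAREN ')'
DONE. 7 tokens: [NUM, MINUS, LPAREN, ID, STR, RPAREN, RPAREN]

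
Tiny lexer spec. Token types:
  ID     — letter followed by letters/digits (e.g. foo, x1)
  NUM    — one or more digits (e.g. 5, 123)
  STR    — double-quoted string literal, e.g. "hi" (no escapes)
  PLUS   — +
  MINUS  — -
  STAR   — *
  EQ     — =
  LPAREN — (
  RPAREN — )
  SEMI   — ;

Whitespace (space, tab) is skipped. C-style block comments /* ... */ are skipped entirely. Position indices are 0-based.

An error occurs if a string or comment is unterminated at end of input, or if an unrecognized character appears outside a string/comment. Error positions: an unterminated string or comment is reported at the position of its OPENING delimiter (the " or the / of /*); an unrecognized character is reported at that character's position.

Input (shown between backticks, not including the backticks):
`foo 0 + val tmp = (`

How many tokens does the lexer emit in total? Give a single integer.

Answer: 7

Derivation:
pos=0: emit ID 'foo' (now at pos=3)
pos=4: emit NUM '0' (now at pos=5)
pos=6: emit PLUS '+'
pos=8: emit ID 'val' (now at pos=11)
pos=12: emit ID 'tmp' (now at pos=15)
pos=16: emit EQ '='
pos=18: emit LPAREN '('
DONE. 7 tokens: [ID, NUM, PLUS, ID, ID, EQ, LPAREN]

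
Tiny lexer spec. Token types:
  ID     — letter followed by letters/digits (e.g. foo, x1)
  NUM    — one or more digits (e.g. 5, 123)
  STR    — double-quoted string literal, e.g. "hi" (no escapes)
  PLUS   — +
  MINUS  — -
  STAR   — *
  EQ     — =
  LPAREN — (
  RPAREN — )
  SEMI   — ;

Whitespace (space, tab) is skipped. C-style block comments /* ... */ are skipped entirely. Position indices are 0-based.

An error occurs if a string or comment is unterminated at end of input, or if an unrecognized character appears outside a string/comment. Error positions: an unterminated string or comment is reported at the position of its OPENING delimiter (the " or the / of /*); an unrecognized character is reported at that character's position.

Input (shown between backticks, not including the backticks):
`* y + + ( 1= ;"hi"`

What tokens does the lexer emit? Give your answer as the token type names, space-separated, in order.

pos=0: emit STAR '*'
pos=2: emit ID 'y' (now at pos=3)
pos=4: emit PLUS '+'
pos=6: emit PLUS '+'
pos=8: emit LPAREN '('
pos=10: emit NUM '1' (now at pos=11)
pos=11: emit EQ '='
pos=13: emit SEMI ';'
pos=14: enter STRING mode
pos=14: emit STR "hi" (now at pos=18)
DONE. 9 tokens: [STAR, ID, PLUS, PLUS, LPAREN, NUM, EQ, SEMI, STR]

Answer: STAR ID PLUS PLUS LPAREN NUM EQ SEMI STR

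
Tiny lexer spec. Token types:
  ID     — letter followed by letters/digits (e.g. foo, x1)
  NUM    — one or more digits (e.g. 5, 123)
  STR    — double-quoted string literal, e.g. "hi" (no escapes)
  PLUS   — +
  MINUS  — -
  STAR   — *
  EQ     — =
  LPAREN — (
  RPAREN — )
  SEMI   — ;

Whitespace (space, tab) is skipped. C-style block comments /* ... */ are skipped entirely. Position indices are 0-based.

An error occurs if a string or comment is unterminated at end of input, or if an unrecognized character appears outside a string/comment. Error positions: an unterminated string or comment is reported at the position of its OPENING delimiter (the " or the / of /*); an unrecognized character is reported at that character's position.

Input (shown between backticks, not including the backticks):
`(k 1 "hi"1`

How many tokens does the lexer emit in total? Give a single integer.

Answer: 5

Derivation:
pos=0: emit LPAREN '('
pos=1: emit ID 'k' (now at pos=2)
pos=3: emit NUM '1' (now at pos=4)
pos=5: enter STRING mode
pos=5: emit STR "hi" (now at pos=9)
pos=9: emit NUM '1' (now at pos=10)
DONE. 5 tokens: [LPAREN, ID, NUM, STR, NUM]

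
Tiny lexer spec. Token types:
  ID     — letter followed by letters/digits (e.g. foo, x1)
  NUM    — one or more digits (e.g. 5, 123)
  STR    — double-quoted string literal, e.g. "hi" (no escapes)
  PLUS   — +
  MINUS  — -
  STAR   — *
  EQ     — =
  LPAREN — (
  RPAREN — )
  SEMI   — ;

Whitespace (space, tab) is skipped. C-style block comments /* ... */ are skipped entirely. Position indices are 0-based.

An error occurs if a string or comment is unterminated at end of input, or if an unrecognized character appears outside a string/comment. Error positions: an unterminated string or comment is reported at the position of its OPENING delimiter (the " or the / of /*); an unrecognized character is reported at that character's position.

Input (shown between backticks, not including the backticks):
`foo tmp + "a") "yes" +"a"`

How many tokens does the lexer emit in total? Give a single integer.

Answer: 8

Derivation:
pos=0: emit ID 'foo' (now at pos=3)
pos=4: emit ID 'tmp' (now at pos=7)
pos=8: emit PLUS '+'
pos=10: enter STRING mode
pos=10: emit STR "a" (now at pos=13)
pos=13: emit RPAREN ')'
pos=15: enter STRING mode
pos=15: emit STR "yes" (now at pos=20)
pos=21: emit PLUS '+'
pos=22: enter STRING mode
pos=22: emit STR "a" (now at pos=25)
DONE. 8 tokens: [ID, ID, PLUS, STR, RPAREN, STR, PLUS, STR]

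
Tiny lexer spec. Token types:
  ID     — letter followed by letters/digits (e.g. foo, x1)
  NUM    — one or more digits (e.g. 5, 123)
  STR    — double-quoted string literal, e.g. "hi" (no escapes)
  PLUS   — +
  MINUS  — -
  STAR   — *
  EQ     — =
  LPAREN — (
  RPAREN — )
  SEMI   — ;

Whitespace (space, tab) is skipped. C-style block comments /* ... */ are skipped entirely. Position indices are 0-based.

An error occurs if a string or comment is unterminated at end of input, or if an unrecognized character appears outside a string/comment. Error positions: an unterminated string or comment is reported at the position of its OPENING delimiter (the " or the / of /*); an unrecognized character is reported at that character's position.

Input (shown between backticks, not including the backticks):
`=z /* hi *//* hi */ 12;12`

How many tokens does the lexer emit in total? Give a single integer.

pos=0: emit EQ '='
pos=1: emit ID 'z' (now at pos=2)
pos=3: enter COMMENT mode (saw '/*')
exit COMMENT mode (now at pos=11)
pos=11: enter COMMENT mode (saw '/*')
exit COMMENT mode (now at pos=19)
pos=20: emit NUM '12' (now at pos=22)
pos=22: emit SEMI ';'
pos=23: emit NUM '12' (now at pos=25)
DONE. 5 tokens: [EQ, ID, NUM, SEMI, NUM]

Answer: 5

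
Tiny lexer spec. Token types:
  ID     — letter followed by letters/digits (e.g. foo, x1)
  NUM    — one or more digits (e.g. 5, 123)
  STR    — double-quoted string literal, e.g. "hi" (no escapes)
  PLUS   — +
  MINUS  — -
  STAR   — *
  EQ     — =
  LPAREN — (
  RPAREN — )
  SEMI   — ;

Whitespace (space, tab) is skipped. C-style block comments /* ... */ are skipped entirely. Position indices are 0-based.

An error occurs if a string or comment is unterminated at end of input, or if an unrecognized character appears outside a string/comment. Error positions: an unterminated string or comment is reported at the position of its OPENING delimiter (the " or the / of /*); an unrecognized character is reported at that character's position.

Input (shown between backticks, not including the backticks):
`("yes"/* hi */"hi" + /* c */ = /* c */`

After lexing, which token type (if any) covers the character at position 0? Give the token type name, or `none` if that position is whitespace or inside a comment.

Answer: LPAREN

Derivation:
pos=0: emit LPAREN '('
pos=1: enter STRING mode
pos=1: emit STR "yes" (now at pos=6)
pos=6: enter COMMENT mode (saw '/*')
exit COMMENT mode (now at pos=14)
pos=14: enter STRING mode
pos=14: emit STR "hi" (now at pos=18)
pos=19: emit PLUS '+'
pos=21: enter COMMENT mode (saw '/*')
exit COMMENT mode (now at pos=28)
pos=29: emit EQ '='
pos=31: enter COMMENT mode (saw '/*')
exit COMMENT mode (now at pos=38)
DONE. 5 tokens: [LPAREN, STR, STR, PLUS, EQ]
Position 0: char is '(' -> LPAREN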